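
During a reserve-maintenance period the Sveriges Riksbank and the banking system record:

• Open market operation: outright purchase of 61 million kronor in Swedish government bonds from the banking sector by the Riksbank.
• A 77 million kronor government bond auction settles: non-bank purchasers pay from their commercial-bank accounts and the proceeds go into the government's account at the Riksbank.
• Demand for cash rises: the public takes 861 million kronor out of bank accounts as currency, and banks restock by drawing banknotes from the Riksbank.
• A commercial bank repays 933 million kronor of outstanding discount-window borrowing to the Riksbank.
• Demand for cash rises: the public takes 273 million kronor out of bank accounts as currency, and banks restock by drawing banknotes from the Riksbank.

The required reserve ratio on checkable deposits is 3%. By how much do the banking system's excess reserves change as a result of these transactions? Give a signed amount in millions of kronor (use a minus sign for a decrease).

OMO purchase (from banks) 61 million kronor: reserves +61M, deposits 0.
Government account inflow 77 million kronor: reserves −77M, deposits −77M.
Currency withdrawal 861 million kronor: reserves −861M, deposits −861M.
Discount-window repayment 933 million kronor: reserves −933M, deposits 0.
Currency withdrawal 273 million kronor: reserves −273M, deposits −273M.
Totals: Δreserves = −2083M, Δdeposits = −1211M.
Δrequired reserves = 3% × −1211M = −36.33M.
Δexcess reserves = Δreserves − Δrequired = −2083M − (−36.33M) = -2046.67 million.

-2046.67 million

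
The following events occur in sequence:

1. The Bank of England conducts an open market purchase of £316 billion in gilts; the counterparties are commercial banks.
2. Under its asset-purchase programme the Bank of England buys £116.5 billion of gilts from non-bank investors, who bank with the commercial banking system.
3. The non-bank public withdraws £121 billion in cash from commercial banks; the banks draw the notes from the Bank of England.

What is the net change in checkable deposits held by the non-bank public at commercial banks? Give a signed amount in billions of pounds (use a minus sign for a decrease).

Bank of England balance sheet:
  Assets:      Securities +£432.5B
  Liabilities: Bank reserves +£311.5B, Currency in circulation +£121B
Commercial banking system:
  Assets:      Reserves at CB +£311.5B, Securities −£316B
  Liabilities: Checkable deposits −£4.5B
So the change in checkable deposits held by the non-bank public at commercial banks is -£4.5 billion.

-£4.5 billion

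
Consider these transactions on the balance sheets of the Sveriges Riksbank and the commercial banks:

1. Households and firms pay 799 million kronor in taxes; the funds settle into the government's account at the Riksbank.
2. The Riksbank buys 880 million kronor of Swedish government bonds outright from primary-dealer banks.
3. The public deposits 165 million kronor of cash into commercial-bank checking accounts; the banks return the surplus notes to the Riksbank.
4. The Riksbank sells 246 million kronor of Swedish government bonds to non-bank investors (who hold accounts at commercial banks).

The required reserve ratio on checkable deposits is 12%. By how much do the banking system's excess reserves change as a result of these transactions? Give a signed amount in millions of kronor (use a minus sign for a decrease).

+105.6 million

Government account inflow 799 million kronor: reserves −799M, deposits −799M.
OMO purchase (from banks) 880 million kronor: reserves +880M, deposits 0.
Currency deposit 165 million kronor: reserves +165M, deposits +165M.
Asset sale (to non-banks) 246 million kronor: reserves −246M, deposits −246M.
Totals: Δreserves = 0, Δdeposits = −880M.
Δrequired reserves = 12% × −880M = −105.6M.
Δexcess reserves = Δreserves − Δrequired = 0 − (−105.6M) = +105.6 million.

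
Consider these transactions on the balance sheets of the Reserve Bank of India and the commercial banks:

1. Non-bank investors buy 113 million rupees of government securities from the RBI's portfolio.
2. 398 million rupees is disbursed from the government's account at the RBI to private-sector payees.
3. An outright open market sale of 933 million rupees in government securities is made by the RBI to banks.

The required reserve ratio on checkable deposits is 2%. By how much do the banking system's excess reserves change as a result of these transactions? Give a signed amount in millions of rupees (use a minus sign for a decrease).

-653.7 million

Asset sale (to non-banks) 113 million rupees: reserves −113M, deposits −113M.
Government spending 398 million rupees: reserves +398M, deposits +398M.
OMO sale (to banks) 933 million rupees: reserves −933M, deposits 0.
Totals: Δreserves = −648M, Δdeposits = +285M.
Δrequired reserves = 2% × +285M = +5.7M.
Δexcess reserves = Δreserves − Δrequired = −648M − (+5.7M) = -653.7 million.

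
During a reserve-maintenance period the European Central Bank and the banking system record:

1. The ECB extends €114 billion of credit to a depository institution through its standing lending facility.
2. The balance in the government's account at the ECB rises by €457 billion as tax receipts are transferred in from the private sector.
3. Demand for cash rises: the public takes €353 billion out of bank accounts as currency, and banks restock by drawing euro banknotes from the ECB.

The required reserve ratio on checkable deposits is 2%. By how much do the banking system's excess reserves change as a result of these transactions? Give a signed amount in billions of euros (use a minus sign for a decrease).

-€679.8 billion

Discount-window loan €114 billion: reserves +€114B, deposits 0.
Government account inflow €457 billion: reserves −€457B, deposits −€457B.
Currency withdrawal €353 billion: reserves −€353B, deposits −€353B.
Totals: Δreserves = −€696B, Δdeposits = −€810B.
Δrequired reserves = 2% × −€810B = −€16.2B.
Δexcess reserves = Δreserves − Δrequired = −€696B − (−€16.2B) = -€679.8 billion.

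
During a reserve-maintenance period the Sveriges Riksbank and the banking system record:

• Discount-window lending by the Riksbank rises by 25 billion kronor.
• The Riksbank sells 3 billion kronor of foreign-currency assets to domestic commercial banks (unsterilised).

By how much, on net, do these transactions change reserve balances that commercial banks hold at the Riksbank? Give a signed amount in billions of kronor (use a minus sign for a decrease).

+22 billion

Discount-window loan 25 billion kronor: the loan is credited to the bank's reserve account → +25B.
FX sale 3 billion kronor: the buying banks pay out of their reserve balances → −3B.
Net: 25 − 3 = +22 billion.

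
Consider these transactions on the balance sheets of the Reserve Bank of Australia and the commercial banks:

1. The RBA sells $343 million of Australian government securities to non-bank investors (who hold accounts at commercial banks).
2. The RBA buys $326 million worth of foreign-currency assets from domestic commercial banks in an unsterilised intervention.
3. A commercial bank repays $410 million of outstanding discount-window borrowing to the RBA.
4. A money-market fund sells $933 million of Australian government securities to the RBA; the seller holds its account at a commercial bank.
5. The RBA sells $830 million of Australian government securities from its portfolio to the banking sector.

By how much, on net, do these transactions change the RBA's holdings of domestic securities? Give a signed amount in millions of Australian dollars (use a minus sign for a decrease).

RBA balance sheet:
  Assets:      Securities −$240M, Loans to banks −$410M, Foreign assets +$326M
  Liabilities: Bank reserves −$324M
So the change in the RBA's holdings of domestic securities is -$240 million.

-$240 million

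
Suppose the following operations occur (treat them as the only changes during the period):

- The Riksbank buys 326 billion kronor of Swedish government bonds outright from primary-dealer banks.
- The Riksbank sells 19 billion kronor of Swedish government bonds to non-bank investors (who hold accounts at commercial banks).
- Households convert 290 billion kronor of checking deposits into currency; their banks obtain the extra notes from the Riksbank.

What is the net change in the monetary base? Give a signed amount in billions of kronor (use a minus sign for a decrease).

Riksbank balance sheet:
  Assets:      Securities +307B
  Liabilities: Bank reserves +17B, Currency in circulation +290B
Monetary base = currency + reserves: +290B + (+17B) = +307 billion.

+307 billion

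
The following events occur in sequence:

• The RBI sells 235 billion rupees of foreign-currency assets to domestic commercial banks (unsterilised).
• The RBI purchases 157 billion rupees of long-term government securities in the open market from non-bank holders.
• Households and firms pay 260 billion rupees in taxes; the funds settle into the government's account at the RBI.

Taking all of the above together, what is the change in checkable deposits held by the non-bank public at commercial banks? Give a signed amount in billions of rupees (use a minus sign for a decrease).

FX sale 235 billion rupees: the counterparty is a bank, so public deposits are unchanged → 0.
Asset purchase (from non-banks) 157 billion rupees: non-bank counterparties' bank balances rise → +157B.
Government account inflow 260 billion rupees: non-bank counterparties' bank balances fall → −260B.
Net: 0 + 157 − 260 = -103 billion.

-103 billion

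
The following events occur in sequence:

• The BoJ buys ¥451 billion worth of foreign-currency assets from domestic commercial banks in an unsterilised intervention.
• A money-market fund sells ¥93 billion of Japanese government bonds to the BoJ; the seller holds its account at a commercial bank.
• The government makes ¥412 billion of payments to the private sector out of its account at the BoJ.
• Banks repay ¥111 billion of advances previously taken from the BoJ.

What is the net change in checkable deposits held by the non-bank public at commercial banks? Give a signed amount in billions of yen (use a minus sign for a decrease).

+¥505 billion

FX purchase ¥451 billion: the counterparty is a bank, so public deposits are unchanged → 0.
Asset purchase (from non-banks) ¥93 billion: non-bank counterparties' bank balances rise → +¥93B.
Government spending ¥412 billion: non-bank counterparties' bank balances rise → +¥412B.
Discount-window repayment ¥111 billion: the counterparty is a bank, so public deposits are unchanged → 0.
Net: 0 + 93 + 412 + 0 = +¥505 billion.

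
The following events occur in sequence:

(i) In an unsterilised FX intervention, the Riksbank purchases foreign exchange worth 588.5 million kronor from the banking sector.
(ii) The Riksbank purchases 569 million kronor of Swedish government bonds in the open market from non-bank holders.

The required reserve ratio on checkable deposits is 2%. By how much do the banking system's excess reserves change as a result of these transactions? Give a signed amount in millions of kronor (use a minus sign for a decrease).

FX purchase 588.5 million kronor: reserves +588.5M, deposits 0.
Asset purchase (from non-banks) 569 million kronor: reserves +569M, deposits +569M.
Totals: Δreserves = +1157.5M, Δdeposits = +569M.
Δrequired reserves = 2% × +569M = +11.38M.
Δexcess reserves = Δreserves − Δrequired = +1157.5M − (+11.38M) = +1146.12 million.

+1146.12 million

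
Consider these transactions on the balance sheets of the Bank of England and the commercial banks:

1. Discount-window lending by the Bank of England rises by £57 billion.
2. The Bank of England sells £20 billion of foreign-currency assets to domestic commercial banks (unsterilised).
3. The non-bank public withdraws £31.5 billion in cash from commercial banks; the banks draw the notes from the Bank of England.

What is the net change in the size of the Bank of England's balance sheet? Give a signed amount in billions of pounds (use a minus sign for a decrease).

+£37 billion

Discount-window loan £57 billion: a Bank of England asset is acquired → +£57B.
FX sale £20 billion: a Bank of England asset is shed → −£20B.
Currency withdrawal £31.5 billion: only the composition of liabilities changes → 0.
Net: 57 − 20 + 0 = +£37 billion.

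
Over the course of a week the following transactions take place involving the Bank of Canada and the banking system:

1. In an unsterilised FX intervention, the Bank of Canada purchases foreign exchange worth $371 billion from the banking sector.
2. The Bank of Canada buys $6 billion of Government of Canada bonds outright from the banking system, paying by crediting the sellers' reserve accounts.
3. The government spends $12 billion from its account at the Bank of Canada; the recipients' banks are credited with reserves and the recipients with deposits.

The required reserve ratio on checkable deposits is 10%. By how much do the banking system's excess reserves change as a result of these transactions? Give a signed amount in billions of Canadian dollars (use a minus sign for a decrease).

FX purchase $371 billion: reserves +$371B, deposits 0.
OMO purchase (from banks) $6 billion: reserves +$6B, deposits 0.
Government spending $12 billion: reserves +$12B, deposits +$12B.
Totals: Δreserves = +$389B, Δdeposits = +$12B.
Δrequired reserves = 10% × +$12B = +$1.2B.
Δexcess reserves = Δreserves − Δrequired = +$389B − (+$1.2B) = +$387.8 billion.

+$387.8 billion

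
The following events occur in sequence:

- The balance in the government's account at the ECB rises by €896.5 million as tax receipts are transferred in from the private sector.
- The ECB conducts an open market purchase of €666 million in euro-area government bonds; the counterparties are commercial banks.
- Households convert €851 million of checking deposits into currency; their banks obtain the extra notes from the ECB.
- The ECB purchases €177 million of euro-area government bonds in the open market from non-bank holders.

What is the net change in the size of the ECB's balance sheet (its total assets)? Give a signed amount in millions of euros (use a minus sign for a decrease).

Government account inflow €896.5 million: only the composition of liabilities changes → 0.
OMO purchase (from banks) €666 million: an ECB asset is acquired → +€666M.
Currency withdrawal €851 million: only the composition of liabilities changes → 0.
Asset purchase (from non-banks) €177 million: an ECB asset is acquired → +€177M.
Net: 0 + 666 + 0 + 177 = +€843 million.

+€843 million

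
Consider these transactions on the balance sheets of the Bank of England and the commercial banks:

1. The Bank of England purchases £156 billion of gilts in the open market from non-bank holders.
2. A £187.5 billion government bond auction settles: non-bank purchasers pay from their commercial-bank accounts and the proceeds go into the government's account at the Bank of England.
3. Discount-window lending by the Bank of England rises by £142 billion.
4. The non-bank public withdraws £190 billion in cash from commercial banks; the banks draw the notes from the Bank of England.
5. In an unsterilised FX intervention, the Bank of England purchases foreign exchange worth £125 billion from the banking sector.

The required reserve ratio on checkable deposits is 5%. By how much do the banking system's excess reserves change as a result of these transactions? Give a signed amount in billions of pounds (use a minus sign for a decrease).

+£56.575 billion

Asset purchase (from non-banks) £156 billion: reserves +£156B, deposits +£156B.
Government account inflow £187.5 billion: reserves −£187.5B, deposits −£187.5B.
Discount-window loan £142 billion: reserves +£142B, deposits 0.
Currency withdrawal £190 billion: reserves −£190B, deposits −£190B.
FX purchase £125 billion: reserves +£125B, deposits 0.
Totals: Δreserves = +£45.5B, Δdeposits = −£221.5B.
Δrequired reserves = 5% × −£221.5B = −£11.075B.
Δexcess reserves = Δreserves − Δrequired = +£45.5B − (−£11.075B) = +£56.575 billion.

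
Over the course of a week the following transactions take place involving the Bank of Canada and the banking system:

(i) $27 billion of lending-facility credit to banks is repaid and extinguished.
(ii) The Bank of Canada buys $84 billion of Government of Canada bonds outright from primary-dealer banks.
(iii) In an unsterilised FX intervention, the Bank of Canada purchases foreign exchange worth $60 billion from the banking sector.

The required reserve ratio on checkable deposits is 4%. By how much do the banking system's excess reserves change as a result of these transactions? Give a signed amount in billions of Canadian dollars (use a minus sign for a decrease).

Discount-window repayment $27 billion: reserves −$27B, deposits 0.
OMO purchase (from banks) $84 billion: reserves +$84B, deposits 0.
FX purchase $60 billion: reserves +$60B, deposits 0.
Totals: Δreserves = +$117B, Δdeposits = 0.
Δrequired reserves = 4% × 0 = 0.
Δexcess reserves = Δreserves − Δrequired = +$117B − (0) = +$117 billion.

+$117 billion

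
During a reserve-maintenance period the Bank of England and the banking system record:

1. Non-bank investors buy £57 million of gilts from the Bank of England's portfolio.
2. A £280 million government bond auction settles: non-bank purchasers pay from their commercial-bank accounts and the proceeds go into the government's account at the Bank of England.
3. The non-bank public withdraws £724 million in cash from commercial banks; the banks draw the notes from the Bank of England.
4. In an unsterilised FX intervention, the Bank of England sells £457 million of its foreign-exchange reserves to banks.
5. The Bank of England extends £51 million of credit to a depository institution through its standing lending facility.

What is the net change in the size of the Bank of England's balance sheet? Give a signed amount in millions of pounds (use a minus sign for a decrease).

Asset sale (to non-banks) £57 million: a Bank of England asset is shed → −£57M.
Government account inflow £280 million: only the composition of liabilities changes → 0.
Currency withdrawal £724 million: only the composition of liabilities changes → 0.
FX sale £457 million: a Bank of England asset is shed → −£457M.
Discount-window loan £51 million: a Bank of England asset is acquired → +£51M.
Net: −57 + 0 + 0 − 457 + 51 = -£463 million.

-£463 million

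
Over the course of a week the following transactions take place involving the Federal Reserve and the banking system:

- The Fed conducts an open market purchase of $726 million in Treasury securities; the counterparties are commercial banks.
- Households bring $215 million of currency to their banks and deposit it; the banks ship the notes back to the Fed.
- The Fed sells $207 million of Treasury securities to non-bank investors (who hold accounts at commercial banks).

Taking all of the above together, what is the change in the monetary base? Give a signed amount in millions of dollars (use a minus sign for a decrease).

Fed balance sheet:
  Assets:      Securities +$519M
  Liabilities: Bank reserves +$734M, Currency in circulation −$215M
Commercial banking system:
  Assets:      Reserves at CB +$734M, Securities −$726M
  Liabilities: Checkable deposits +$8M
Monetary base = currency + reserves: −$215M + (+$734M) = +$519 million.

+$519 million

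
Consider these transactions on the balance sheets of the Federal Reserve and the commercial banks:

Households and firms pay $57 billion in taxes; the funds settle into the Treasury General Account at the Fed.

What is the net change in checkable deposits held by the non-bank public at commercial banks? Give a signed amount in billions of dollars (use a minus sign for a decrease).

-$57 billion

Government account inflow $57 billion: non-bank counterparties' bank balances fall → −$57B.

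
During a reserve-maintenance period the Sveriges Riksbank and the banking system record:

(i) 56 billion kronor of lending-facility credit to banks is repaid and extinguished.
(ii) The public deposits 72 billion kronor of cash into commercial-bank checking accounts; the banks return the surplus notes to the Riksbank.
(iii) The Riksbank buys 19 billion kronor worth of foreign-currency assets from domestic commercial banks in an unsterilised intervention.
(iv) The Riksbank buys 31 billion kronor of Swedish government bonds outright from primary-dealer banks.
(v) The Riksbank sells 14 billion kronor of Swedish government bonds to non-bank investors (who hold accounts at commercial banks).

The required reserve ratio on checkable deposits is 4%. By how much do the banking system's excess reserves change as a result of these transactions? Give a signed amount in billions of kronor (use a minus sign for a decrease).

Discount-window repayment 56 billion kronor: reserves −56B, deposits 0.
Currency deposit 72 billion kronor: reserves +72B, deposits +72B.
FX purchase 19 billion kronor: reserves +19B, deposits 0.
OMO purchase (from banks) 31 billion kronor: reserves +31B, deposits 0.
Asset sale (to non-banks) 14 billion kronor: reserves −14B, deposits −14B.
Totals: Δreserves = +52B, Δdeposits = +58B.
Δrequired reserves = 4% × +58B = +2.32B.
Δexcess reserves = Δreserves − Δrequired = +52B − (+2.32B) = +49.68 billion.

+49.68 billion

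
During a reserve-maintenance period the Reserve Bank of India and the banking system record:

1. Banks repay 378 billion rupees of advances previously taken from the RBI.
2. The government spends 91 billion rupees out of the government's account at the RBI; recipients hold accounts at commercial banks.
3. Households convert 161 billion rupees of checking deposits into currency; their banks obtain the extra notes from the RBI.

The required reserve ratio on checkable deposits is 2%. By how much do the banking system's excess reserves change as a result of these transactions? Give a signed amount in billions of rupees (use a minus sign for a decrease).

Discount-window repayment 378 billion rupees: reserves −378B, deposits 0.
Government spending 91 billion rupees: reserves +91B, deposits +91B.
Currency withdrawal 161 billion rupees: reserves −161B, deposits −161B.
Totals: Δreserves = −448B, Δdeposits = −70B.
Δrequired reserves = 2% × −70B = −1.4B.
Δexcess reserves = Δreserves − Δrequired = −448B − (−1.4B) = -446.6 billion.

-446.6 billion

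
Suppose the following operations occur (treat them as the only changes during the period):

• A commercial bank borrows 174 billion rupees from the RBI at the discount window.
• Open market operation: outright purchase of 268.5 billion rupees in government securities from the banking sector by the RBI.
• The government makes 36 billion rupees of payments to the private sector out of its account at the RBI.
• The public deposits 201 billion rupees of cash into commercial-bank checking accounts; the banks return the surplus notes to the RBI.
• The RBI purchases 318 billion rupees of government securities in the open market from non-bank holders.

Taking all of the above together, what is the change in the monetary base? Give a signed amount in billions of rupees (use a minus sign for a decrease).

RBI balance sheet:
  Assets:      Securities +586.5B, Loans to banks +174B
  Liabilities: Bank reserves +997.5B, Currency in circulation −201B, Government deposits −36B
Commercial banking system:
  Assets:      Reserves at CB +997.5B, Securities −268.5B
  Liabilities: Checkable deposits +555B, Borrowings from CB +174B
Monetary base = currency + reserves: −201B + (+997.5B) = +796.5 billion.

+796.5 billion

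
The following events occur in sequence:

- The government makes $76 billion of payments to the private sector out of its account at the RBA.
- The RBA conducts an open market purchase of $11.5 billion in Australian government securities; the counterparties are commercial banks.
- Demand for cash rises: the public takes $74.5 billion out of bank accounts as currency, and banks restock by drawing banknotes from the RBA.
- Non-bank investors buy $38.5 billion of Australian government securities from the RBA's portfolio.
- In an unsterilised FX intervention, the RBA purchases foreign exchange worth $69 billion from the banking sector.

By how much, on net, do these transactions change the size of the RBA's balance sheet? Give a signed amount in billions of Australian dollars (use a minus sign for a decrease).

Government spending $76 billion: only the composition of liabilities changes → 0.
OMO purchase (from banks) $11.5 billion: an RBA asset is acquired → +$11.5B.
Currency withdrawal $74.5 billion: only the composition of liabilities changes → 0.
Asset sale (to non-banks) $38.5 billion: an RBA asset is shed → −$38.5B.
FX purchase $69 billion: an RBA asset is acquired → +$69B.
Net: 0 + 11.5 + 0 − 38.5 + 69 = +$42 billion.

+$42 billion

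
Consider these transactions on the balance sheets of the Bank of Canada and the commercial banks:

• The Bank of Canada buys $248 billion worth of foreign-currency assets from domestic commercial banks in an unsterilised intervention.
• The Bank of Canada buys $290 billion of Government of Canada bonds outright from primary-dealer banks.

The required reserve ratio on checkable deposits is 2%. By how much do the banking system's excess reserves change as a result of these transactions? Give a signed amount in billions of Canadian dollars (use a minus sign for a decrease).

FX purchase $248 billion: reserves +$248B, deposits 0.
OMO purchase (from banks) $290 billion: reserves +$290B, deposits 0.
Totals: Δreserves = +$538B, Δdeposits = 0.
Δrequired reserves = 2% × 0 = 0.
Δexcess reserves = Δreserves − Δrequired = +$538B − (0) = +$538 billion.

+$538 billion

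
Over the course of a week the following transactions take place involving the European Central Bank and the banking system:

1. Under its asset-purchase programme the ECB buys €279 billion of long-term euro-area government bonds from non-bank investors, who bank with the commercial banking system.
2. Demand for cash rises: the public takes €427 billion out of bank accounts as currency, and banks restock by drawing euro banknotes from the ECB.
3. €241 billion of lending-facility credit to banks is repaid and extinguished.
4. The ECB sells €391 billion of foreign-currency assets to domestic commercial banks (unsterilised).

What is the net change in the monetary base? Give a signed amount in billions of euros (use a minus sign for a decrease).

ECB balance sheet:
  Assets:      Securities +€279B, Loans to banks −€241B, Foreign assets −€391B
  Liabilities: Bank reserves −€780B, Currency in circulation +€427B
Commercial banking system:
  Assets:      Reserves at CB −€780B, Foreign assets +€391B
  Liabilities: Checkable deposits −€148B, Borrowings from CB −€241B
Monetary base = currency + reserves: +€427B + (−€780B) = -€353 billion.

-€353 billion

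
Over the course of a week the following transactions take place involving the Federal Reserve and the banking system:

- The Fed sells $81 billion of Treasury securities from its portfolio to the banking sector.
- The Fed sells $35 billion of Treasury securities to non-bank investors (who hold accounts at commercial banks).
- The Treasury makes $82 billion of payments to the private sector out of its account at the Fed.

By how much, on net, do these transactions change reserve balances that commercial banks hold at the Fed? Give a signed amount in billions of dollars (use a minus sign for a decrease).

-$34 billion

OMO sale (to banks) $81 billion: the buying banks pay out of their reserve balances → −$81B.
Asset sale (to non-banks) $35 billion: the non-bank buyers' banks settle from reserves → −$35B.
Government spending $82 billion: government payments flow into bank reserve accounts → +$82B.
Net: −81 − 35 + 82 = -$34 billion.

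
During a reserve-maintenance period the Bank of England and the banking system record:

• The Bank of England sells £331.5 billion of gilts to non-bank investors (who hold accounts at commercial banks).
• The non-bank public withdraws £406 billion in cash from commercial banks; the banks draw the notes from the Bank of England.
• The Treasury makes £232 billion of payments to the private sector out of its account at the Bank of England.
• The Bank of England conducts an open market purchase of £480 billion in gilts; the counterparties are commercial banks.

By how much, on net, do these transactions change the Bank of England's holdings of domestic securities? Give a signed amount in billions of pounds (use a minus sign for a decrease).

+£148.5 billion

Asset sale (to non-banks) £331.5 billion: securities removed from the Bank of England's portfolio → −£331.5B.
Currency withdrawal £406 billion: the Bank of England's securities portfolio is untouched → 0.
Government spending £232 billion: the Bank of England's securities portfolio is untouched → 0.
OMO purchase (from banks) £480 billion: securities added to the Bank of England's portfolio → +£480B.
Net: −331.5 + 0 + 0 + 480 = +£148.5 billion.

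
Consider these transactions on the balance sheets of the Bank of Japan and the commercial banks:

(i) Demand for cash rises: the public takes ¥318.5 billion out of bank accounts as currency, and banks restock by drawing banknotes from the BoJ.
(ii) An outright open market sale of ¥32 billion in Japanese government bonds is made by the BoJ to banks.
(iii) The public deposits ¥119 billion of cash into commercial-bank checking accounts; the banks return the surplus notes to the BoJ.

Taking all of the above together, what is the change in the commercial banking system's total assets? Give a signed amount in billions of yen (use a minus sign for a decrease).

Currency withdrawal ¥318.5 billion: bank balance sheets shrink → −¥318.5B.
OMO sale (to banks) ¥32 billion: just an asset swap on bank balance sheets → 0.
Currency deposit ¥119 billion: bank balance sheets expand → +¥119B.
Net: −318.5 + 0 + 119 = -¥199.5 billion.

-¥199.5 billion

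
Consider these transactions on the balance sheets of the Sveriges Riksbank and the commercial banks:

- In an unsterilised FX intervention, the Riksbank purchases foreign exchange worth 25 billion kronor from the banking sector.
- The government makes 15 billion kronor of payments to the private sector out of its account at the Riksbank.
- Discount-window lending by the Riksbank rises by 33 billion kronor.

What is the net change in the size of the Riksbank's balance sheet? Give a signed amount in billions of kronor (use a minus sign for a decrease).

+58 billion

Riksbank balance sheet:
  Assets:      Loans to banks +33B, Foreign assets +25B
  Liabilities: Bank reserves +73B, Government deposits −15B
Change in total Riksbank assets = +58 billion.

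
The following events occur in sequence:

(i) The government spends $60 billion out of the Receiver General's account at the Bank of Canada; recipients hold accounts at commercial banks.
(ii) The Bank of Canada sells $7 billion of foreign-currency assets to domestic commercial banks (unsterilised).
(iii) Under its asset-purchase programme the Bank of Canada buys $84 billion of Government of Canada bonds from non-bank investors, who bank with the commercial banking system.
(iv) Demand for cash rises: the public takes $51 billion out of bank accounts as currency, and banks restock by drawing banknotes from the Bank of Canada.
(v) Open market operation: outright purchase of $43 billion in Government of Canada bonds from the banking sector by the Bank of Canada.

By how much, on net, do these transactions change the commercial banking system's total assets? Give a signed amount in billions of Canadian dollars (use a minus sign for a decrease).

Government spending $60 billion: bank balance sheets expand → +$60B.
FX sale $7 billion: just an asset swap on bank balance sheets → 0.
Asset purchase (from non-banks) $84 billion: bank balance sheets expand → +$84B.
Currency withdrawal $51 billion: bank balance sheets shrink → −$51B.
OMO purchase (from banks) $43 billion: just an asset swap on bank balance sheets → 0.
Net: 60 + 0 + 84 − 51 + 0 = +$93 billion.

+$93 billion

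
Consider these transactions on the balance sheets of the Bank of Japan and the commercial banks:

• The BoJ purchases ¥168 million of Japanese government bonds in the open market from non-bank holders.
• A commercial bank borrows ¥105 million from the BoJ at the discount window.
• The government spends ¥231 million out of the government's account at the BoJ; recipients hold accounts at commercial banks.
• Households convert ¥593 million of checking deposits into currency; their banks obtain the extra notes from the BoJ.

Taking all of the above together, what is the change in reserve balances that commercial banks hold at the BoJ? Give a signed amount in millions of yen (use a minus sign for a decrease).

Asset purchase (from non-banks) ¥168 million: the BoJ pays by crediting reserve accounts → +¥168M.
Discount-window loan ¥105 million: the loan is credited to the bank's reserve account → +¥105M.
Government spending ¥231 million: government payments flow into bank reserve accounts → +¥231M.
Currency withdrawal ¥593 million: banks swap reserves for currency → −¥593M.
Net: 168 + 105 + 231 − 593 = -¥89 million.

-¥89 million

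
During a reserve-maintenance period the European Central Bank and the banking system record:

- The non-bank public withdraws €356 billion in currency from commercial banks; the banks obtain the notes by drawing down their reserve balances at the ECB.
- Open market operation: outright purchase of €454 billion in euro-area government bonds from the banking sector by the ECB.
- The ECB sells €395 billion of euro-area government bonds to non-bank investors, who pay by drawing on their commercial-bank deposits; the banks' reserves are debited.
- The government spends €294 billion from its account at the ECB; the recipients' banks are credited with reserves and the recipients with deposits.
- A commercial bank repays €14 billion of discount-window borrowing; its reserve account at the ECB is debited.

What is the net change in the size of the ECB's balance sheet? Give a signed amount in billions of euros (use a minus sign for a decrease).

+€45 billion

Currency withdrawal €356 billion: only the composition of liabilities changes → 0.
OMO purchase (from banks) €454 billion: an ECB asset is acquired → +€454B.
Asset sale (to non-banks) €395 billion: an ECB asset is shed → −€395B.
Government spending €294 billion: only the composition of liabilities changes → 0.
Discount-window repayment €14 billion: an ECB asset is shed → −€14B.
Net: 0 + 454 − 395 + 0 − 14 = +€45 billion.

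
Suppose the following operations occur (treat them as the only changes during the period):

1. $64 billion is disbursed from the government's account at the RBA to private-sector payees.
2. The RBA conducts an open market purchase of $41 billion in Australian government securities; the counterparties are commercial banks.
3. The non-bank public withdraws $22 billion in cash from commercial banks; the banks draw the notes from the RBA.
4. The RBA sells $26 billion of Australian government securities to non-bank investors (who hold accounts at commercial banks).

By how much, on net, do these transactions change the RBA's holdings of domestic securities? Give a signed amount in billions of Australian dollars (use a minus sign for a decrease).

Government spending $64 billion: the RBA's securities portfolio is untouched → 0.
OMO purchase (from banks) $41 billion: securities added to the RBA's portfolio → +$41B.
Currency withdrawal $22 billion: the RBA's securities portfolio is untouched → 0.
Asset sale (to non-banks) $26 billion: securities removed from the RBA's portfolio → −$26B.
Net: 0 + 41 + 0 − 26 = +$15 billion.

+$15 billion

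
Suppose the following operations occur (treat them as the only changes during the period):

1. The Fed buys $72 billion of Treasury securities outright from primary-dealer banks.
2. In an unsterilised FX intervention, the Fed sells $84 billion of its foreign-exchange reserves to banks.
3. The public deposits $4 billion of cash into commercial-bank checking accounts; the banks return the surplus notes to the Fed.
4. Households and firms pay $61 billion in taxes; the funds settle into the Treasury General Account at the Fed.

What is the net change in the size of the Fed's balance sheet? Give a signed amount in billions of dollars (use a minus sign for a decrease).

OMO purchase (from banks) $72 billion: a Fed asset is acquired → +$72B.
FX sale $84 billion: a Fed asset is shed → −$84B.
Currency deposit $4 billion: only the composition of liabilities changes → 0.
Government account inflow $61 billion: only the composition of liabilities changes → 0.
Net: 72 − 84 + 0 + 0 = -$12 billion.

-$12 billion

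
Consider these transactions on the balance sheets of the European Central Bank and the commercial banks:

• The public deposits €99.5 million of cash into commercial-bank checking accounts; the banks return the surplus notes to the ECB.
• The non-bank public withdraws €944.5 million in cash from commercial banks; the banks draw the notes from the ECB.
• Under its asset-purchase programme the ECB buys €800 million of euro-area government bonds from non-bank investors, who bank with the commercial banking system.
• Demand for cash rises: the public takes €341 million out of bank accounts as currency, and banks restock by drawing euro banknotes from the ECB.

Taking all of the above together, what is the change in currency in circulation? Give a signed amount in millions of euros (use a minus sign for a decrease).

Currency deposit €99.5 million: notes return to the central bank → −€99.5M.
Currency withdrawal €944.5 million: notes leave the central bank → +€944.5M.
Asset purchase (from non-banks) €800 million: no currency enters or leaves circulation → 0.
Currency withdrawal €341 million: notes leave the central bank → +€341M.
Net: −99.5 + 944.5 + 0 + 341 = +€1186 million.

+€1186 million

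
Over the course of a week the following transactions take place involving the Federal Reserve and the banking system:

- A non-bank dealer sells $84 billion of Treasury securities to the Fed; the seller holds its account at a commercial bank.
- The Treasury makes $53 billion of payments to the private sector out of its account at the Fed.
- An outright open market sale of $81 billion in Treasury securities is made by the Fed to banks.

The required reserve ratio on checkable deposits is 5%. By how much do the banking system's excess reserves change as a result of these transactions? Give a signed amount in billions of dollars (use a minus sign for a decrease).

Asset purchase (from non-banks) $84 billion: reserves +$84B, deposits +$84B.
Government spending $53 billion: reserves +$53B, deposits +$53B.
OMO sale (to banks) $81 billion: reserves −$81B, deposits 0.
Totals: Δreserves = +$56B, Δdeposits = +$137B.
Δrequired reserves = 5% × +$137B = +$6.85B.
Δexcess reserves = Δreserves − Δrequired = +$56B − (+$6.85B) = +$49.15 billion.

+$49.15 billion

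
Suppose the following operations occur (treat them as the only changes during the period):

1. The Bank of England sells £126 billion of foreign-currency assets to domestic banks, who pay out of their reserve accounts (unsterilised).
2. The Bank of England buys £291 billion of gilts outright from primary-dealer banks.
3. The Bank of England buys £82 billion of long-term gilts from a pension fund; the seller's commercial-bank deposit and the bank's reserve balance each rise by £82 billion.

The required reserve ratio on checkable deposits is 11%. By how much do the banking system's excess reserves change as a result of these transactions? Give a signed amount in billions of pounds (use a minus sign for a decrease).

+£237.98 billion

FX sale £126 billion: reserves −£126B, deposits 0.
OMO purchase (from banks) £291 billion: reserves +£291B, deposits 0.
Asset purchase (from non-banks) £82 billion: reserves +£82B, deposits +£82B.
Totals: Δreserves = +£247B, Δdeposits = +£82B.
Δrequired reserves = 11% × +£82B = +£9.02B.
Δexcess reserves = Δreserves − Δrequired = +£247B − (+£9.02B) = +£237.98 billion.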